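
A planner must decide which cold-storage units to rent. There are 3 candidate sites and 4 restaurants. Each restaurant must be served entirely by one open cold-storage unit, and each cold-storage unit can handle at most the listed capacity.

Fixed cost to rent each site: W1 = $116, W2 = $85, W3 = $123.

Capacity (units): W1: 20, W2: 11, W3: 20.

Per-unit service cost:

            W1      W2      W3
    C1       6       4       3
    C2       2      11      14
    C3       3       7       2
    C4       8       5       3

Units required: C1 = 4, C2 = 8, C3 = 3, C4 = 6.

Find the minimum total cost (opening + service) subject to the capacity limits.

Open {W1, W2}: C1→W2 4·4=16, C2→W1 2·8=16, C3→W1 3·3=9, C4→W2 5·6=30.
Loads: W1 carries 11/20, W2 carries 10/11. Service 71; fixed 201; total 272.
Next best feasible plan costs 280.

Minimum total cost: 272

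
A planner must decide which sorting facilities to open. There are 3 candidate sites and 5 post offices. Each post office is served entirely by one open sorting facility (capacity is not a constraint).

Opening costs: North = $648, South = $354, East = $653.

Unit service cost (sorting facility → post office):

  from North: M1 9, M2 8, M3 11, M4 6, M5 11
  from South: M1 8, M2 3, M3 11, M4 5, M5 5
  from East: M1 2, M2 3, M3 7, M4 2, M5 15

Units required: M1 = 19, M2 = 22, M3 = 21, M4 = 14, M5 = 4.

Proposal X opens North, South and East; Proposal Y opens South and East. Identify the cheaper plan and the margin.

Proposal X: {North, South, East}: M1→East 2·19=38, M2→South 3·22=66, M3→East 7·21=147, M4→East 2·14=28, M5→South 5·4=20. Service 299; fixed 1655; total 1954.
Proposal Y: {South, East}: M1→East 2·19=38, M2→South 3·22=66, M3→East 7·21=147, M4→East 2·14=28, M5→South 5·4=20. Service 299; fixed 1007; total 1306.
Difference: |1954 − 1306| = 648.

Proposal Y is cheaper by 648.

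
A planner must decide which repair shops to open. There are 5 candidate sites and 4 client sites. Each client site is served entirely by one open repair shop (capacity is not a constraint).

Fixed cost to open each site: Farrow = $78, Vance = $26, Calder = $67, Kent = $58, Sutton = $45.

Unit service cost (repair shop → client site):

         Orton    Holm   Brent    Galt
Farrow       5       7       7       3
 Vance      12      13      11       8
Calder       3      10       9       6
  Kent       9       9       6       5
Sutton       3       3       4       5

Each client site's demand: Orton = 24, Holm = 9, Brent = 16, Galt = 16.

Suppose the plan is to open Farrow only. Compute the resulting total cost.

Each client site is assigned to its cheapest site among the open ones.
{Farrow}: Orton→Farrow 5·24=120, Holm→Farrow 7·9=63, Brent→Farrow 7·16=112, Galt→Farrow 3·16=48. Service 343; fixed 78; total 421.

Total cost: 421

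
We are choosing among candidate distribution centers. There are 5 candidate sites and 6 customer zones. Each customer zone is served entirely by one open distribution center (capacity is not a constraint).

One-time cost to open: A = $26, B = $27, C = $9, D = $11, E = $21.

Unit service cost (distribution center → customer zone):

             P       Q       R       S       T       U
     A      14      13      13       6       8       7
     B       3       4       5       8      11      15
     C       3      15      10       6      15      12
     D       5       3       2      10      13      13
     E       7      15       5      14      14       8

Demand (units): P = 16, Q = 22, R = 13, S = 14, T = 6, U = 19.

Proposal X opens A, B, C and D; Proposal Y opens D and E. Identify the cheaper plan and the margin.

Proposal X is cheaper by 96.

Proposal X: {A, B, C, D}: P→B 3·16=48, Q→D 3·22=66, R→D 2·13=26, S→A 6·14=84, T→A 8·6=48, U→A 7·19=133. Service 405; fixed 73; total 478.
Proposal Y: {D, E}: P→D 5·16=80, Q→D 3·22=66, R→D 2·13=26, S→D 10·14=140, T→D 13·6=78, U→E 8·19=152. Service 542; fixed 32; total 574.
Difference: |478 − 574| = 96.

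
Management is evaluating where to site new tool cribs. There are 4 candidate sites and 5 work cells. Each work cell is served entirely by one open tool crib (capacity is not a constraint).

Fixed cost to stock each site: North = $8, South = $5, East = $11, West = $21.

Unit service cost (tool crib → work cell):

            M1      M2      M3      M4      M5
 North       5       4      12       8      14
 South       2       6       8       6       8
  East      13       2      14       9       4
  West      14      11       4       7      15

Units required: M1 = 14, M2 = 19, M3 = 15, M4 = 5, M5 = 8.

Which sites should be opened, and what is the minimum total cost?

For any fixed open set, each work cell goes to its cheapest open site; total = fixed + service.
{South, East, West}: M1→South 2·14=28, M2→East 2·19=38, M3→West 4·15=60, M4→South 6·5=30, M5→East 4·8=32. Service 188; fixed 37; total 225.
{North, South, East, West}: service 188 + fixed 45 = 233
{South, East}: service 248 + fixed 16 = 264
{South}: service 356 + fixed 5 = 361
No other subset beats 225.

Open South, East and West; minimum total cost 225.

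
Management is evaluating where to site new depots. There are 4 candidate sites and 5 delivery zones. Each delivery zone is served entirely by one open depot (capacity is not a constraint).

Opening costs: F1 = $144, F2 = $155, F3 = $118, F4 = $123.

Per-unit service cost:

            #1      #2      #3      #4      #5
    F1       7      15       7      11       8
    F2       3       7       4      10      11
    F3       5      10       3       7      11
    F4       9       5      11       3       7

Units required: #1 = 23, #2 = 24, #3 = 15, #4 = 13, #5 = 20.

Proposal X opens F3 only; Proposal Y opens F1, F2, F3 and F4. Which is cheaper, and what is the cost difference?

Proposal X: {F3}: #1→F3 5·23=115, #2→F3 10·24=240, #3→F3 3·15=45, #4→F3 7·13=91, #5→F3 11·20=220. Service 711; fixed 118; total 829.
Proposal Y: {F1, F2, F3, F4}: #1→F2 3·23=69, #2→F4 5·24=120, #3→F3 3·15=45, #4→F4 3·13=39, #5→F4 7·20=140. Service 413; fixed 540; total 953.
Difference: |829 − 953| = 124.

Proposal X is cheaper by 124.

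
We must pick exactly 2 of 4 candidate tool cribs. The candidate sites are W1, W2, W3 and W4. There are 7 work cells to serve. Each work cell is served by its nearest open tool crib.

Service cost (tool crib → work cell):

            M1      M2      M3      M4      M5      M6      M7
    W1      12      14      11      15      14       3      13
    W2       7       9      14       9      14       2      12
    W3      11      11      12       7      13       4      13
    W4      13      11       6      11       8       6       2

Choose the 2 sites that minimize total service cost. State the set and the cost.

Choose W2 and W4; total service cost 43.

With exactly 2 open, each work cell uses its cheapest among the chosen.
{W2, W4}: M1→W2 7, M2→W2 9, M3→W4 6, M4→W2 9, M5→W4 8, M6→W2 2, M7→W4 2. Service cost 43.
{W3, W4}: service cost 49
{W1, W4}: service cost 53
Among all 6 size-2 choices, {W2, W4} is lowest.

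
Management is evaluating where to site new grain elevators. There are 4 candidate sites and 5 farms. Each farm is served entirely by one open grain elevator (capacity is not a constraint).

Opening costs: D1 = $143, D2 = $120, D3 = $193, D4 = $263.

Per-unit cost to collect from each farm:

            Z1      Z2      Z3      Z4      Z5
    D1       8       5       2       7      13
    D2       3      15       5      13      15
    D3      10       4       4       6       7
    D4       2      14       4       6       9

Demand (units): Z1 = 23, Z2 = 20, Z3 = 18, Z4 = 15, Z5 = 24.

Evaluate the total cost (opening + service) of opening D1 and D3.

Total cost: 894

Each farm is assigned to its cheapest site among the open ones.
{D1, D3}: Z1→D1 8·23=184, Z2→D3 4·20=80, Z3→D1 2·18=36, Z4→D3 6·15=90, Z5→D3 7·24=168. Service 558; fixed 336; total 894.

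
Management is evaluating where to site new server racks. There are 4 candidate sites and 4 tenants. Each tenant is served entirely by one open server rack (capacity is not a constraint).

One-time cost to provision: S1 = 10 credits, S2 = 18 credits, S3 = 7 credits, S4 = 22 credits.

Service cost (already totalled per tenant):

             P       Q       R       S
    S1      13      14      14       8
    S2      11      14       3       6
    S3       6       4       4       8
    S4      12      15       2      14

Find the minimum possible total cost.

Minimum total cost: 29

For any fixed open set, each tenant goes to its cheapest open site; total = fixed + service.
{S3}: P→S3 6, Q→S3 4, R→S3 4, S→S3 8. Service 22; fixed 7; total 29.
{S1, S3}: service 22 + fixed 17 = 39
{S2, S3}: service 19 + fixed 25 = 44
{S1, S2, S3, S4}: service 18 + fixed 57 = 75
No other subset beats 29.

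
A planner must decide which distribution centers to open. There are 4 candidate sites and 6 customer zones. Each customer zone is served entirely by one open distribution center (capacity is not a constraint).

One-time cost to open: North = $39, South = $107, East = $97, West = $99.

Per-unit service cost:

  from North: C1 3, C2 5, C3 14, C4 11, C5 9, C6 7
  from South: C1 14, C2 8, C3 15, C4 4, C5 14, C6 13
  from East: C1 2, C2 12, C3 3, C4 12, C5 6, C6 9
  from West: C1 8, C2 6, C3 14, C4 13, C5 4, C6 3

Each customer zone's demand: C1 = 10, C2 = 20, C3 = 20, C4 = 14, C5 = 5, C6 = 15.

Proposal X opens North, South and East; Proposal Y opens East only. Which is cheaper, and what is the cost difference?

Proposal X is cheaper by 136.

Proposal X: {North, South, East}: C1→East 2·10=20, C2→North 5·20=100, C3→East 3·20=60, C4→South 4·14=56, C5→East 6·5=30, C6→North 7·15=105. Service 371; fixed 243; total 614.
Proposal Y: {East}: C1→East 2·10=20, C2→East 12·20=240, C3→East 3·20=60, C4→East 12·14=168, C5→East 6·5=30, C6→East 9·15=135. Service 653; fixed 97; total 750.
Difference: |614 − 750| = 136.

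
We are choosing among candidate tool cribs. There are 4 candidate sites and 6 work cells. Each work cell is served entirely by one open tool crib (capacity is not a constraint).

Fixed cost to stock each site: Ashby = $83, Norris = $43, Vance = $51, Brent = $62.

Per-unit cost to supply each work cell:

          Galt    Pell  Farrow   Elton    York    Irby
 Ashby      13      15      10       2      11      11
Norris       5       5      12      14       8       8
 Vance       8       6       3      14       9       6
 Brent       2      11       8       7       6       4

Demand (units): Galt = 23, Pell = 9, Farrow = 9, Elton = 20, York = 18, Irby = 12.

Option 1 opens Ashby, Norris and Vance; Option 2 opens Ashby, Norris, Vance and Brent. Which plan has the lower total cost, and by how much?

Option 2 is cheaper by 67.

Option 1: {Ashby, Norris, Vance}: Galt→Norris 5·23=115, Pell→Norris 5·9=45, Farrow→Vance 3·9=27, Elton→Ashby 2·20=40, York→Norris 8·18=144, Irby→Vance 6·12=72. Service 443; fixed 177; total 620.
Option 2: {Ashby, Norris, Vance, Brent}: Galt→Brent 2·23=46, Pell→Norris 5·9=45, Farrow→Vance 3·9=27, Elton→Ashby 2·20=40, York→Brent 6·18=108, Irby→Brent 4·12=48. Service 314; fixed 239; total 553.
Difference: |620 − 553| = 67.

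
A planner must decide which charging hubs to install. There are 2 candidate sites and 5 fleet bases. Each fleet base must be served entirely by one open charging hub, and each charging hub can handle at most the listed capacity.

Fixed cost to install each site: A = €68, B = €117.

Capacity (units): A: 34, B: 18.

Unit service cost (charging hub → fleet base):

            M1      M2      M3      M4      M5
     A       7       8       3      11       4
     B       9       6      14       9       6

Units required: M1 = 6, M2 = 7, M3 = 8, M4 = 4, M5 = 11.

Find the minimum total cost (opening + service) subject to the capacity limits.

Minimum total cost: 373

Open {A, B}: M1→A 7·6=42, M2→B 6·7=42, M3→A 3·8=24, M4→B 9·4=36, M5→A 4·11=44.
Loads: A carries 25/34, B carries 11/18. Service 188; fixed 185; total 373.
Next best feasible plan costs 381.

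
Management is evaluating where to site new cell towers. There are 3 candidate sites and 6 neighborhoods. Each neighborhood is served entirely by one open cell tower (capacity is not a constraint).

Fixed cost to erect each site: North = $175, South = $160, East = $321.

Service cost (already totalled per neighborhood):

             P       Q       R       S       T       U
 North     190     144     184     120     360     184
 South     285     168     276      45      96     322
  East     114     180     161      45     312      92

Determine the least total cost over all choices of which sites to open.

Minimum total cost: 1157

For any fixed open set, each neighborhood goes to its cheapest open site; total = fixed + service.
{South, East}: P→East 114, Q→South 168, R→East 161, S→South 45, T→South 96, U→East 92. Service 676; fixed 481; total 1157.
{North, South}: P→North 190, Q→North 144, R→North 184, S→South 45, T→South 96, U→North 184. Service 843; fixed 335; total 1178.
{East}: P→East 114, Q→East 180, R→East 161, S→East 45, T→East 312, U→East 92. Service 904; fixed 321; total 1225.
{North, South, East}: service 652 + fixed 656 = 1308
No other subset beats 1157.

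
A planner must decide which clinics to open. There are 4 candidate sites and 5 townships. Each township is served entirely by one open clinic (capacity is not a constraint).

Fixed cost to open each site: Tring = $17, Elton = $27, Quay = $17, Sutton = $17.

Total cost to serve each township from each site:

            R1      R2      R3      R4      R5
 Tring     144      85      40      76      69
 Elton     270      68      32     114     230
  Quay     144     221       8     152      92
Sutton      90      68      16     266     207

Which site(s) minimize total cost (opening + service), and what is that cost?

For any fixed open set, each township goes to its cheapest open site; total = fixed + service.
{Tring, Sutton}: R1→Sutton 90, R2→Sutton 68, R3→Sutton 16, R4→Tring 76, R5→Tring 69. Service 319; fixed 34; total 353.
{Tring, Quay, Sutton}: R1→Sutton 90, R2→Sutton 68, R3→Quay 8, R4→Tring 76, R5→Tring 69. Service 311; fixed 51; total 362.
{Tring, Elton, Sutton}: R1→Sutton 90, R2→Elton 68, R3→Sutton 16, R4→Tring 76, R5→Tring 69. Service 319; fixed 61; total 380.
{Tring, Elton, Quay, Sutton}: service 311 + fixed 78 = 389
No other subset beats 353.

Open Tring and Sutton; minimum total cost 353.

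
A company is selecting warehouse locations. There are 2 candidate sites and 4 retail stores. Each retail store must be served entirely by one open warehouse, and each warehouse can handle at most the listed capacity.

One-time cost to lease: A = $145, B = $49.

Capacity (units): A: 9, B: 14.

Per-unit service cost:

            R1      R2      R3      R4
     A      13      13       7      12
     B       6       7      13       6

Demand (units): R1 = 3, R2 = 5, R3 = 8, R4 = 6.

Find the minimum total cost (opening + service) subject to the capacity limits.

Open {A, B}: R1→B 6·3=18, R2→B 7·5=35, R3→A 7·8=56, R4→B 6·6=36.
Loads: A carries 8/9, B carries 14/14. Service 145; fixed 194; total 339.
Next best feasible plan costs 438.

Minimum total cost: 339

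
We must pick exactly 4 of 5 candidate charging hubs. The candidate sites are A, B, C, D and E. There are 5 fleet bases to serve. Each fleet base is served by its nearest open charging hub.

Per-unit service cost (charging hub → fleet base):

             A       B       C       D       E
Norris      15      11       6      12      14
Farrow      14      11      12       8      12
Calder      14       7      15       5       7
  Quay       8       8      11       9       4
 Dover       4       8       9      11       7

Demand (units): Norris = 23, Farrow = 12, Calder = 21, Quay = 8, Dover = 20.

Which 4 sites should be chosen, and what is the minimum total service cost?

Choose A, C, D and E; total service cost 451.

With exactly 4 open, each fleet base uses its cheapest among the chosen.
{A, C, D, E}: Norris→C 6·23=138, Farrow→D 8·12=96, Calder→D 5·21=105, Quay→E 4·8=32, Dover→A 4·20=80. Service cost 451.
{A, B, C, D}: service cost 483
{B, C, D, E}: service cost 511
Among all 5 size-4 choices, {A, C, D, E} is lowest.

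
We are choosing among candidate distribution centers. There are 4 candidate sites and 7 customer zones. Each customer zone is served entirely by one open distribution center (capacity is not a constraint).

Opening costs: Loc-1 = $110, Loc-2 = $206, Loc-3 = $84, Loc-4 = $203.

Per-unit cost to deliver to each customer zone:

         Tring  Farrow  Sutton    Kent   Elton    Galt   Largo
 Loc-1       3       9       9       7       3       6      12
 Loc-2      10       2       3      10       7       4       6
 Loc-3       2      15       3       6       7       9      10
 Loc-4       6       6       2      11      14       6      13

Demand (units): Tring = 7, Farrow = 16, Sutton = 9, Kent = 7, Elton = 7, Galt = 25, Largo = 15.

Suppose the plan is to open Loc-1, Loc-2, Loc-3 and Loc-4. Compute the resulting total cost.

Each customer zone is assigned to its cheapest site among the open ones.
{Loc-1, Loc-2, Loc-3, Loc-4}: Tring→Loc-3 2·7=14, Farrow→Loc-2 2·16=32, Sutton→Loc-4 2·9=18, Kent→Loc-3 6·7=42, Elton→Loc-1 3·7=21, Galt→Loc-2 4·25=100, Largo→Loc-2 6·15=90. Service 317; fixed 603; total 920.

Total cost: 920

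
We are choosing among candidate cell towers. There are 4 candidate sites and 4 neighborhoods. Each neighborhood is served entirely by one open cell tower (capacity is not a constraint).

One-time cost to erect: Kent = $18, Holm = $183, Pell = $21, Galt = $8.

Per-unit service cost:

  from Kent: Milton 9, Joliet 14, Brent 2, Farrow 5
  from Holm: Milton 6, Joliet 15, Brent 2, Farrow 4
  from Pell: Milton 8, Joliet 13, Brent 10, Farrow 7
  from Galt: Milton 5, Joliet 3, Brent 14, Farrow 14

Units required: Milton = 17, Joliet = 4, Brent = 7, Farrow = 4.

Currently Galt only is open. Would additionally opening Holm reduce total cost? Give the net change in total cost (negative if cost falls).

Current service cost with {Galt}: 251.
Adding Holm: each neighborhood re-picks its cheapest; new service cost 127, saving 124.
Extra fixed cost: 183. Net change = 183 − 124 = 59.
(Totals: 259 → 318.)

No — net change +59 (cost rises by 59).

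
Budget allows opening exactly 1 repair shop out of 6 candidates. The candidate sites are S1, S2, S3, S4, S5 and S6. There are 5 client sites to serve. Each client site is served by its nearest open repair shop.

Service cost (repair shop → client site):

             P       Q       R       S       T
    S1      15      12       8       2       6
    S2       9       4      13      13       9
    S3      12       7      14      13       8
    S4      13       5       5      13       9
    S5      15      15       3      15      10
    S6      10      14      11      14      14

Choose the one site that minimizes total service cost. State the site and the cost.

With exactly 1 open, each client site uses its cheapest among the chosen.
{S1}: P→S1 15, Q→S1 12, R→S1 8, S→S1 2, T→S1 6. Service cost 43.
{S4}: service cost 45
{S2}: service cost 48
Among all 6 size-1 choices, {S1} is lowest.

Choose S1 only; total service cost 43.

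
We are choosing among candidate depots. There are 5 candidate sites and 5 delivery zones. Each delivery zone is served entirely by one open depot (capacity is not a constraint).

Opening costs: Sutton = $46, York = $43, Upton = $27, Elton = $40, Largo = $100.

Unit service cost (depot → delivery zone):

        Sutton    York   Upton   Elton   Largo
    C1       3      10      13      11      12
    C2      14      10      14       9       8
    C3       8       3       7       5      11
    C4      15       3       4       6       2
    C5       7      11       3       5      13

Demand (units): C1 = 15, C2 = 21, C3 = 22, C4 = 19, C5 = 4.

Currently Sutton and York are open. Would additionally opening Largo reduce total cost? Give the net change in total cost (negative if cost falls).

Current service cost with {Sutton, York}: 406.
Adding Largo: each delivery zone re-picks its cheapest; new service cost 345, saving 61.
Extra fixed cost: 100. Net change = 100 − 61 = 39.
(Totals: 495 → 534.)

No — net change +39 (cost rises by 39).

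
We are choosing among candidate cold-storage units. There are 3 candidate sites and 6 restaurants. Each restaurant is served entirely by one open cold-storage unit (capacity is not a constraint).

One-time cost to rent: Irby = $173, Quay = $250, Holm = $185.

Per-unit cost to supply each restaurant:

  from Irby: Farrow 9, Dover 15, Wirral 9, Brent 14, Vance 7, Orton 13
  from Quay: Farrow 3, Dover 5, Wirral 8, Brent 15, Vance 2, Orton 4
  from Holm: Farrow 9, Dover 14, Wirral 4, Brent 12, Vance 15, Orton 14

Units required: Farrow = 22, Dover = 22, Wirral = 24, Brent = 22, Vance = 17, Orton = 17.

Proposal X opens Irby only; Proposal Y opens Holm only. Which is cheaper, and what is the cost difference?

Proposal X: {Irby}: Farrow→Irby 9·22=198, Dover→Irby 15·22=330, Wirral→Irby 9·24=216, Brent→Irby 14·22=308, Vance→Irby 7·17=119, Orton→Irby 13·17=221. Service 1392; fixed 173; total 1565.
Proposal Y: {Holm}: Farrow→Holm 9·22=198, Dover→Holm 14·22=308, Wirral→Holm 4·24=96, Brent→Holm 12·22=264, Vance→Holm 15·17=255, Orton→Holm 14·17=238. Service 1359; fixed 185; total 1544.
Difference: |1565 − 1544| = 21.

Proposal Y is cheaper by 21.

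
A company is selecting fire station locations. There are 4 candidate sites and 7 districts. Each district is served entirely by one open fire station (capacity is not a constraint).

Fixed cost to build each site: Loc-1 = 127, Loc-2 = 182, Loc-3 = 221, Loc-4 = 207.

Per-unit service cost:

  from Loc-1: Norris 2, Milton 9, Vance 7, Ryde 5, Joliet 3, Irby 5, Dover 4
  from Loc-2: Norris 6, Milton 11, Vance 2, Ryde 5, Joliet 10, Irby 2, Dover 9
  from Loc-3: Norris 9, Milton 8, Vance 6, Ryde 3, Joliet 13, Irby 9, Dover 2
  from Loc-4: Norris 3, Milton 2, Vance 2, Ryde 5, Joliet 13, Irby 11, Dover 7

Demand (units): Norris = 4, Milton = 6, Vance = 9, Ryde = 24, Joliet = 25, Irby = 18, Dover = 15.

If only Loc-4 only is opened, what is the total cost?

Each district is assigned to its cheapest site among the open ones.
{Loc-4}: Norris→Loc-4 3·4=12, Milton→Loc-4 2·6=12, Vance→Loc-4 2·9=18, Ryde→Loc-4 5·24=120, Joliet→Loc-4 13·25=325, Irby→Loc-4 11·18=198, Dover→Loc-4 7·15=105. Service 790; fixed 207; total 997.

Total cost: 997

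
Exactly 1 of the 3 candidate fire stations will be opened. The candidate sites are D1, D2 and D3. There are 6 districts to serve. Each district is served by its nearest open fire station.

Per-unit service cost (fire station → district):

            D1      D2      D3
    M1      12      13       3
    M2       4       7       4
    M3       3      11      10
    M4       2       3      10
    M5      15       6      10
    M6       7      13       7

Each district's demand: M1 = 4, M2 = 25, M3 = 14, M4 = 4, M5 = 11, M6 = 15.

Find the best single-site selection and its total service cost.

With exactly 1 open, each district uses its cheapest among the chosen.
{D1}: M1→D1 12·4=48, M2→D1 4·25=100, M3→D1 3·14=42, M4→D1 2·4=8, M5→D1 15·11=165, M6→D1 7·15=105. Service cost 468.
{D3}: service cost 507
{D2}: service cost 654
Among all 3 size-1 choices, {D1} is lowest.

Choose D1 only; total service cost 468.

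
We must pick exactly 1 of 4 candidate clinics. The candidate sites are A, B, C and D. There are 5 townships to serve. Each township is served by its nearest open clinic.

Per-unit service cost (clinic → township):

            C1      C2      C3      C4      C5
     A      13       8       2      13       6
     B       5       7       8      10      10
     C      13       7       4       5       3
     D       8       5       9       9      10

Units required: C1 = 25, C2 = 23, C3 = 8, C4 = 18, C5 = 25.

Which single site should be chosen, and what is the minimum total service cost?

With exactly 1 open, each township uses its cheapest among the chosen.
{C}: C1→C 13·25=325, C2→C 7·23=161, C3→C 4·8=32, C4→C 5·18=90, C5→C 3·25=75. Service cost 683.
{B}: service cost 780
{D}: service cost 799
Among all 4 size-1 choices, {C} is lowest.

Choose C only; total service cost 683.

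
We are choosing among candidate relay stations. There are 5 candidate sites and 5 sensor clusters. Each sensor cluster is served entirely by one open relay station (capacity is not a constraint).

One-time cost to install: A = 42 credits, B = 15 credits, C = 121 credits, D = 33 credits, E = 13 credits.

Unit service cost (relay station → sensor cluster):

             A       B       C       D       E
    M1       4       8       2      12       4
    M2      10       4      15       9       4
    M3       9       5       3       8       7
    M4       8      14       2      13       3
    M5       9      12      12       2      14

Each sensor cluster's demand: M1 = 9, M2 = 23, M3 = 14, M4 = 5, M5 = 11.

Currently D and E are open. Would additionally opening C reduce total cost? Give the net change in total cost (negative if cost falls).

No — net change +42 (cost rises by 42).

Current service cost with {D, E}: 263.
Adding C: each sensor cluster re-picks its cheapest; new service cost 184, saving 79.
Extra fixed cost: 121. Net change = 121 − 79 = 42.
(Totals: 309 → 351.)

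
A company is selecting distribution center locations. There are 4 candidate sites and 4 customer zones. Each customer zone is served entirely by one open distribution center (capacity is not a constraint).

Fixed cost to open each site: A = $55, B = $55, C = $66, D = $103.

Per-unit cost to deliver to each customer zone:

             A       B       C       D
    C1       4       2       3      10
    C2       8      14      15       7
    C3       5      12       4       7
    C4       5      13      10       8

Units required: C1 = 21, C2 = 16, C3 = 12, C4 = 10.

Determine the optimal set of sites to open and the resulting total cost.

For any fixed open set, each customer zone goes to its cheapest open site; total = fixed + service.
{A}: C1→A 4·21=84, C2→A 8·16=128, C3→A 5·12=60, C4→A 5·10=50. Service 322; fixed 55; total 377.
{A, B}: C1→B 2·21=42, C2→A 8·16=128, C3→A 5·12=60, C4→A 5·10=50. Service 280; fixed 110; total 390.
{A, C}: service 289 + fixed 121 = 410
{A, B, C, D}: service 252 + fixed 279 = 531
No other subset beats 377.

Open A only; minimum total cost 377.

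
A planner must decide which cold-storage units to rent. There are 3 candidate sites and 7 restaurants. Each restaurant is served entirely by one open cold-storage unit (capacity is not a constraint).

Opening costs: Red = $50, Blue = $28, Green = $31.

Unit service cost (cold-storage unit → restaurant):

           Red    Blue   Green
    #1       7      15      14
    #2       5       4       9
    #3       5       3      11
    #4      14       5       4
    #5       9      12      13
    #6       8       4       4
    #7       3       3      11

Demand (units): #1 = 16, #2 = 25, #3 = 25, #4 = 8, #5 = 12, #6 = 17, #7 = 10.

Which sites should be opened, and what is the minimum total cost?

For any fixed open set, each restaurant goes to its cheapest open site; total = fixed + service.
{Red, Blue}: #1→Red 7·16=112, #2→Blue 4·25=100, #3→Blue 3·25=75, #4→Blue 5·8=40, #5→Red 9·12=108, #6→Blue 4·17=68, #7→Red 3·10=30. Service 533; fixed 78; total 611.
{Red, Blue, Green}: service 525 + fixed 109 = 634
{Red, Green}: service 600 + fixed 81 = 681
{Blue}: service 697 + fixed 28 = 725
(All 7 nonempty subsets were checked; Red and Blue is lowest.)

Open Red and Blue; minimum total cost 611.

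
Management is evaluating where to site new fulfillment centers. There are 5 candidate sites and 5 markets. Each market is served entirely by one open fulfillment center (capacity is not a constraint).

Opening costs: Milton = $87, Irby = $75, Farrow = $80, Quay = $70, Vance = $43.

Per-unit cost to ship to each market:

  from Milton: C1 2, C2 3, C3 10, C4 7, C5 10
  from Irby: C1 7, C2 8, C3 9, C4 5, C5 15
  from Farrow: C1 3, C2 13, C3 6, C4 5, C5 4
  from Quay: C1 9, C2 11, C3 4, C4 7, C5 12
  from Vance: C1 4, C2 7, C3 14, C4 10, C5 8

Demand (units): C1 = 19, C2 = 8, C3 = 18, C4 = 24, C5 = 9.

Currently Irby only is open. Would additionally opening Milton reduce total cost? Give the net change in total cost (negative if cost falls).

Yes — net change −93 (cost falls by 93).

Current service cost with {Irby}: 614.
Adding Milton: each market re-picks its cheapest; new service cost 434, saving 180.
Extra fixed cost: 87. Net change = 87 − 180 = -93.
(Totals: 689 → 596.)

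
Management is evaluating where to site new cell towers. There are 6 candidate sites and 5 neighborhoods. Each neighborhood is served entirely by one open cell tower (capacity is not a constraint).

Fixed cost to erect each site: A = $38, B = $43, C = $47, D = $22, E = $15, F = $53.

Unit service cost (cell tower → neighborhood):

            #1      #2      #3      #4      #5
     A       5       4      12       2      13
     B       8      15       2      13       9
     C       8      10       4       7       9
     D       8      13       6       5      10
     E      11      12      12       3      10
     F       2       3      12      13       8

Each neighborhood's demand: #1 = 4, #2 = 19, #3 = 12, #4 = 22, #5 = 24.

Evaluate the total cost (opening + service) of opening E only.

Each neighborhood is assigned to its cheapest site among the open ones.
{E}: #1→E 11·4=44, #2→E 12·19=228, #3→E 12·12=144, #4→E 3·22=66, #5→E 10·24=240. Service 722; fixed 15; total 737.

Total cost: 737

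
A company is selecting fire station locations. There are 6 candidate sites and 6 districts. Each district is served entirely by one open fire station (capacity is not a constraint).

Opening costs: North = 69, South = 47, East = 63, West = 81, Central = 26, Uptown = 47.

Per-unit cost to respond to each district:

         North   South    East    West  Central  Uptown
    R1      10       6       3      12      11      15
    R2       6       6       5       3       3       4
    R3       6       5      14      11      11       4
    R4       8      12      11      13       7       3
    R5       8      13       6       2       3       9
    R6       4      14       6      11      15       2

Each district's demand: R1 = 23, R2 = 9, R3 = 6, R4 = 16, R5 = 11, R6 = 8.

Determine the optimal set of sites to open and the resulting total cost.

Open East, Central and Uptown; minimum total cost 353.

For any fixed open set, each district goes to its cheapest open site; total = fixed + service.
{East, Central, Uptown}: R1→East 3·23=69, R2→Central 3·9=27, R3→Uptown 4·6=24, R4→Uptown 3·16=48, R5→Central 3·11=33, R6→Uptown 2·8=16. Service 217; fixed 136; total 353.
{East, Uptown}: R1→East 3·23=69, R2→Uptown 4·9=36, R3→Uptown 4·6=24, R4→Uptown 3·16=48, R5→East 6·11=66, R6→Uptown 2·8=16. Service 259; fixed 110; total 369.
{East, West, Uptown}: service 206 + fixed 191 = 397
{North, South, East, West, Central, Uptown}: service 206 + fixed 333 = 539
No other subset beats 353.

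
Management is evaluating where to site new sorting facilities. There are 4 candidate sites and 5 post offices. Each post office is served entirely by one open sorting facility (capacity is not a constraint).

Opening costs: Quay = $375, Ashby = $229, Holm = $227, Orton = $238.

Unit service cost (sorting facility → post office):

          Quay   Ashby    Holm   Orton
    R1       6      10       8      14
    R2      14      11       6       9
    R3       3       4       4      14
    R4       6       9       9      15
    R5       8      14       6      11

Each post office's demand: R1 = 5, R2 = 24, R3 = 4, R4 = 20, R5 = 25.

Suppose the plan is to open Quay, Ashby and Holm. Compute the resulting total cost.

Total cost: 1287

Each post office is assigned to its cheapest site among the open ones.
{Quay, Ashby, Holm}: R1→Quay 6·5=30, R2→Holm 6·24=144, R3→Quay 3·4=12, R4→Quay 6·20=120, R5→Holm 6·25=150. Service 456; fixed 831; total 1287.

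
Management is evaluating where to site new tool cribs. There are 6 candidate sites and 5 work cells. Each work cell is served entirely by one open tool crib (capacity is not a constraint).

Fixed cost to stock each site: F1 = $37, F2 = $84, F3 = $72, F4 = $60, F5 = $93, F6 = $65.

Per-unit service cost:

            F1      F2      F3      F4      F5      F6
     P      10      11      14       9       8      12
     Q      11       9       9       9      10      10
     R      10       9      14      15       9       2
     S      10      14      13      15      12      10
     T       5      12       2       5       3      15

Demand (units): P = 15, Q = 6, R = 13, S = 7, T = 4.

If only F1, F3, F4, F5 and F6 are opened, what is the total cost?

Each work cell is assigned to its cheapest site among the open ones.
{F1, F3, F4, F5, F6}: P→F5 8·15=120, Q→F3 9·6=54, R→F6 2·13=26, S→F1 10·7=70, T→F3 2·4=8. Service 278; fixed 327; total 605.

Total cost: 605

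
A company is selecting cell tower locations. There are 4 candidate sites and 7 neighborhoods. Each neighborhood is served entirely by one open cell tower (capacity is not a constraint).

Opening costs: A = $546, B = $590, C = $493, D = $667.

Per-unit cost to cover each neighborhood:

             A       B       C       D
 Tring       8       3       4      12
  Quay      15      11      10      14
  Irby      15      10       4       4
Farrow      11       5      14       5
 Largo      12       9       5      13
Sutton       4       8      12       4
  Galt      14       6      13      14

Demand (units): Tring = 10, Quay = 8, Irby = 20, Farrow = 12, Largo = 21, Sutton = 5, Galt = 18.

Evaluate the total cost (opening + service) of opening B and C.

Each neighborhood is assigned to its cheapest site among the open ones.
{B, C}: Tring→B 3·10=30, Quay→C 10·8=80, Irby→C 4·20=80, Farrow→B 5·12=60, Largo→C 5·21=105, Sutton→B 8·5=40, Galt→B 6·18=108. Service 503; fixed 1083; total 1586.

Total cost: 1586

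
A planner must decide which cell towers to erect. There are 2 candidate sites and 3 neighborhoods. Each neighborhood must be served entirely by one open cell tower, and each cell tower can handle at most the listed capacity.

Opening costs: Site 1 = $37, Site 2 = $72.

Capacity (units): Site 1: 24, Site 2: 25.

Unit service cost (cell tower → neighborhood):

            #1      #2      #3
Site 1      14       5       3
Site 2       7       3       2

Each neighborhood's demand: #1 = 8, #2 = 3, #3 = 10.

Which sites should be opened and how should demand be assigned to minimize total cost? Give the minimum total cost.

Minimum total cost: 157

Open {Site 2}: #1→Site 2 7·8=56, #2→Site 2 3·3=9, #3→Site 2 2·10=20.
Loads: Site 2 carries 21/25. Service 85; fixed 72; total 157.
Next best feasible plan costs 194.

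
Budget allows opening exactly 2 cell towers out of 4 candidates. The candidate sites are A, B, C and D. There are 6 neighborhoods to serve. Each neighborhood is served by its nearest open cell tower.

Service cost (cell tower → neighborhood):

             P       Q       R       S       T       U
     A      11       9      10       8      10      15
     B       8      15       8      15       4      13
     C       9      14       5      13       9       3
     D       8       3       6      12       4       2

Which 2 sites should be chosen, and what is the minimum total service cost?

With exactly 2 open, each neighborhood uses its cheapest among the chosen.
{A, D}: P→D 8, Q→D 3, R→D 6, S→A 8, T→D 4, U→D 2. Service cost 31.
{C, D}: service cost 34
{B, D}: service cost 35
Among all 6 size-2 choices, {A, D} is lowest.

Choose A and D; total service cost 31.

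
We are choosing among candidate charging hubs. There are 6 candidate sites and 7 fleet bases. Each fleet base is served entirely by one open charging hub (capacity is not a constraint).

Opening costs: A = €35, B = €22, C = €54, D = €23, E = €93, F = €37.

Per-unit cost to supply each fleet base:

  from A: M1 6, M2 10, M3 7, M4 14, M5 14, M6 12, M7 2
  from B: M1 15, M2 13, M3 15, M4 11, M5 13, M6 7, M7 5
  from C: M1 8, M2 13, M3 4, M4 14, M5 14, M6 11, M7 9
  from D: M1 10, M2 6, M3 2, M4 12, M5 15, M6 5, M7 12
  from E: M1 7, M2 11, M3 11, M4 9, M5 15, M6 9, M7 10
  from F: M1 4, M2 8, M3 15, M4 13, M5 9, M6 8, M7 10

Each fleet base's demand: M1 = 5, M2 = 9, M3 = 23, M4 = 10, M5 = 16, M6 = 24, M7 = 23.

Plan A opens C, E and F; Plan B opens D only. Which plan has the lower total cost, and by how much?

Plan A: {C, E, F}: M1→F 4·5=20, M2→F 8·9=72, M3→C 4·23=92, M4→E 9·10=90, M5→F 9·16=144, M6→F 8·24=192, M7→C 9·23=207. Service 817; fixed 184; total 1001.
Plan B: {D}: M1→D 10·5=50, M2→D 6·9=54, M3→D 2·23=46, M4→D 12·10=120, M5→D 15·16=240, M6→D 5·24=120, M7→D 12·23=276. Service 906; fixed 23; total 929.
Difference: |1001 − 929| = 72.

Plan B is cheaper by 72.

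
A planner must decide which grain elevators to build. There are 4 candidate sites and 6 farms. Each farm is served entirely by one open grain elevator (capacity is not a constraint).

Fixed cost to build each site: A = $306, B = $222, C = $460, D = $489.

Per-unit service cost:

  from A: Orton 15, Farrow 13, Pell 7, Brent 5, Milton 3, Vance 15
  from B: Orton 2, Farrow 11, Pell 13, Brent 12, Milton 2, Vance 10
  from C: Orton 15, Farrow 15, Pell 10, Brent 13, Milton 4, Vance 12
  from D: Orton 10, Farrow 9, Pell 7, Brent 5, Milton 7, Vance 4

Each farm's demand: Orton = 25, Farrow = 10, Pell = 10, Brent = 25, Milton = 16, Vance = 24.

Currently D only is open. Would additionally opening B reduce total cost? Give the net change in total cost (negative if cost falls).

Current service cost with {D}: 743.
Adding B: each farm re-picks its cheapest; new service cost 463, saving 280.
Extra fixed cost: 222. Net change = 222 − 280 = -58.
(Totals: 1232 → 1174.)

Yes — net change −58 (cost falls by 58).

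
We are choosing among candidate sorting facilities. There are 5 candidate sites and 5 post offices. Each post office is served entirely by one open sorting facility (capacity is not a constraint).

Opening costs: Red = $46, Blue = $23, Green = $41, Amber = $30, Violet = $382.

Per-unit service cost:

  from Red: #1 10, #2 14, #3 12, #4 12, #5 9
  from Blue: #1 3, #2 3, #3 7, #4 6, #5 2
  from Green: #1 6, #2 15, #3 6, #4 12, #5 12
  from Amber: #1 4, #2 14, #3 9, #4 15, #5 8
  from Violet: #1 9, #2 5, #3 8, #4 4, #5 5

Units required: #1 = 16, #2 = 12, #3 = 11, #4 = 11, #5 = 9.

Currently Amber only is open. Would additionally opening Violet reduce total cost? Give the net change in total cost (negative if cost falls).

No — net change +115 (cost rises by 115).

Current service cost with {Amber}: 568.
Adding Violet: each post office re-picks its cheapest; new service cost 301, saving 267.
Extra fixed cost: 382. Net change = 382 − 267 = 115.
(Totals: 598 → 713.)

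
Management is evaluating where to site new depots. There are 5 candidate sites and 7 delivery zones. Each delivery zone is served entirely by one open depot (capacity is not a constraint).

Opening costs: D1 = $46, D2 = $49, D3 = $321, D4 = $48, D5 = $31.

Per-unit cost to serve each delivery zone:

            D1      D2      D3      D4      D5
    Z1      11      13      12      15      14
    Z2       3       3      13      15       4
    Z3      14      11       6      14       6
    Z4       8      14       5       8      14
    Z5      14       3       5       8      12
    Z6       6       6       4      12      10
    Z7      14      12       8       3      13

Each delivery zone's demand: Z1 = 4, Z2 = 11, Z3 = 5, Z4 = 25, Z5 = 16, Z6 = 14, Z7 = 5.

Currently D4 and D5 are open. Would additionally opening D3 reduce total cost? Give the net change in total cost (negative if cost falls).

No — net change +106 (cost rises by 106).

Current service cost with {D4, D5}: 613.
Adding D3: each delivery zone re-picks its cheapest; new service cost 398, saving 215.
Extra fixed cost: 321. Net change = 321 − 215 = 106.
(Totals: 692 → 798.)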